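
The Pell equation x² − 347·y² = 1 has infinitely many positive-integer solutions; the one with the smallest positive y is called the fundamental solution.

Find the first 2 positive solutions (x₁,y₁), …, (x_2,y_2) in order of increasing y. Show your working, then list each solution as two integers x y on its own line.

641602 34443
823306252807 44197395372

d=347: √d = [18; 1,1,1,2,4,…,1,1,36] (ℓ=14, even), read p_13/q_13
i=0: a=18 ⇒ p=18, q=1
…
i=5: a=4 ⇒ p=652, q=35
i=6: a=1 ⇒ p=801, q=43
i=7: a=17 ⇒ p=14269, q=766
…
i=9: a=4 ⇒ p=74549, q=4002
…
i=12: a=1 ⇒ p=402885, q=21628
i=13: a=1 ⇒ p=641602, q=34443
(x₁, y₁) = (641602, 34443);  641602² − 347·34443² = 1 ✓
(x_2, y_2) = (641602·641602 + 347·34443·34443, 641602·34443 + 34443·641602) = (823306252807, 44197395372)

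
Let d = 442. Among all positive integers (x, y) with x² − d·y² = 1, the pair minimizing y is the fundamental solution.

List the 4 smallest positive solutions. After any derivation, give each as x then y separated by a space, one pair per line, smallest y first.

883 42
1559377 74172
2753858899 130987710
4863313256257 231324221688

d=442: √d = [21; 42] (ℓ=1, odd), read p_1/q_1
k=0  a_k=21  p_k/q_k = 21/1
k=1  a_k=42  p_k/q_k = 883/42
fundamental: x₁=883, y₁=42  (since 779689 − 442·1764 = 1)
(x_2, y_2) = (883·883 + 442·42·42, 883·42 + 42·883) = (1559377, 74172)
(x_3, y_3) = (883·1559377 + 442·42·74172, 883·74172 + 42·1559377) = (2753858899, 130987710)
(x_4, y_4) = (883·2753858899 + 442·42·130987710, 883·130987710 + 42·2753858899) = (4863313256257, 231324221688)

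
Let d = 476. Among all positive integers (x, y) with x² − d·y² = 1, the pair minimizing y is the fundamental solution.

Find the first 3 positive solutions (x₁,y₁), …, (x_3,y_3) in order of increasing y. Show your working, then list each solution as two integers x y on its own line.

28799 1320
1658764801 76029360
95541534979199 4379139075960

√476 = [21; 1,4,2,10,2,4,1,42, …], period ℓ=8 (even) → k=7
step 0: (21, 1)  from 21·(1,0) + (0,1)
…
step 6: (23541, 1079)  from 4·(5258,241) + (2509,115)
step 7: (28799, 1320)  from 1·(23541,1079) + (5258,241)
fundamental: x₁=28799, y₁=1320  (since 829382401 − 476·1742400 = 1)
k=2:  x_2 = 28799·28799+476·1320·1320 = 1658764801,  y_2 = 28799·1320+1320·28799 = 76029360
k=3:  x_3 = 28799·1658764801+476·1320·76029360 = 95541534979199,  y_3 = 28799·76029360+1320·1658764801 = 4379139075960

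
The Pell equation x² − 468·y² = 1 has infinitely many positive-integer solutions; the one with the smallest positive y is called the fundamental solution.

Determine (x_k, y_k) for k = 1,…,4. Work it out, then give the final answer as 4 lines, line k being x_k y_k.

[21; 1,1,1,2,1,1,1,42] for √468; ℓ=8 ⇒ convergent index 7
i=0: a=21 ⇒ p=21, q=1
…
i=2: a=1 ⇒ p=43, q=2
i=3: a=1 ⇒ p=65, q=3
…
i=6: a=1 ⇒ p=411, q=19
i=7: a=1 ⇒ p=649, q=30
→ (649, 30).  Check: 649²=421201, 468·30²=421200, difference 1.
(x_2, y_2) = (649·649 + 468·30·30, 649·30 + 30·649) = (842401, 38940)
(x_3, y_3) = (649·842401 + 468·30·38940, 649·38940 + 30·842401) = (1093435849, 50544090)
(x_4, y_4) = (649·1093435849 + 468·30·50544090, 649·50544090 + 30·1093435849) = (1419278889601, 65606189880)

649 30
842401 38940
1093435849 50544090
1419278889601 65606189880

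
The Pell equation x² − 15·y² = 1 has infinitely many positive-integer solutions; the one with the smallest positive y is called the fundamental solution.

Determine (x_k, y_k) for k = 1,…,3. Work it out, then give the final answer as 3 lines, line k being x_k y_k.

4 1
31 8
244 63

[3; 1,6] for √15; ℓ=2 ⇒ convergent index 1
step 0: (3, 1)  from 3·(1,0) + (0,1)
step 1: (4, 1)  from 1·(3,1) + (1,0)
fundamental: x₁=4, y₁=1  (since 16 − 15·1 = 1)
(4+1√15)^2 = 31 + 8√15
(4+1√15)^3 = 244 + 63√15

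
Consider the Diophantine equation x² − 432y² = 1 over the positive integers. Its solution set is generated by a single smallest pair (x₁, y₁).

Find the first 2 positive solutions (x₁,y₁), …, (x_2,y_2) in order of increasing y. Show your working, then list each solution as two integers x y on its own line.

1351 65
3650401 175630

d=432: √d = [20; 1,3,1,1,1,3,1,40] (ℓ=8, even), read p_7/q_7
k=0  a_k=20  p_k/q_k = 20/1
k=1  a_k=1  p_k/q_k = 21/1
…
k=3  a_k=1  p_k/q_k = 104/5
…
k=6  a_k=3  p_k/q_k = 1060/51
k=7  a_k=1  p_k/q_k = 1351/65
fundamental: x₁=1351, y₁=65  (since 1825201 − 432·4225 = 1)
n=2: (1351,65)∘(1351,65) = (1351·1351+432·65·65, 1351·65+65·1351) = (3650401,175630)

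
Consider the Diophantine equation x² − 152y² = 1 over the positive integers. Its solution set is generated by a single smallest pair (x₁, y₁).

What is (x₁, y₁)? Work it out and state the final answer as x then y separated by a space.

√152 → a₀=12, period (3,24); ℓ=2 even so k=1
a_0=12:  p_0=12·1+0=12,  q_0=12·0+1=1
a_1=3:  p_1=3·12+1=37,  q_1=3·1+0=3
(x₁, y₁) = (37, 3);  37² − 152·3² = 1 ✓

37 3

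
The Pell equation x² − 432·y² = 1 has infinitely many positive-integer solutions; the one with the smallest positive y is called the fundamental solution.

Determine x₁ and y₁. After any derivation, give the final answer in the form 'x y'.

1351 65

d=432: √d = [20; 1,3,1,1,1,3,1,40] (ℓ=8, even), read p_7/q_7
i=0: a=20 ⇒ p=20, q=1
i=1: a=1 ⇒ p=21, q=1
…
i=3: a=1 ⇒ p=104, q=5
i=4: a=1 ⇒ p=187, q=9
i=5: a=1 ⇒ p=291, q=14
i=6: a=3 ⇒ p=1060, q=51
i=7: a=1 ⇒ p=1351, q=65
→ (1351, 65).  Check: 1351²=1825201, 432·65²=1825200, difference 1.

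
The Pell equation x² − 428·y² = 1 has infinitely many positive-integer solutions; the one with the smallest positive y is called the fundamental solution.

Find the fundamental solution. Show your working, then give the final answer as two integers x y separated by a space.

1850887 89466

d=428: √d = [20; 1,2,4,1,5,10,5,1,4,2,1,40] (ℓ=12, even), read p_11/q_11
k=0  a_k=20  p_k/q_k = 20/1
…
k=3  a_k=4  p_k/q_k = 269/13
…
k=5  a_k=5  p_k/q_k = 1924/93
k=6  a_k=10  p_k/q_k = 19571/946
…
k=8  a_k=1  p_k/q_k = 119350/5769
…
k=10  a_k=2  p_k/q_k = 1273708/61567
k=11  a_k=1  p_k/q_k = 1850887/89466
→ (1850887, 89466).  Check: 1850887²=3425782686769, 428·89466²=3425782686768, difference 1.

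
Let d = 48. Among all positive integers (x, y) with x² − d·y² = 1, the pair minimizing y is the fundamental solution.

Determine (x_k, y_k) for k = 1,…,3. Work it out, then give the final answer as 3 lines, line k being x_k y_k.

√48 = [6; 1,12, …], period ℓ=2 (even) → k=1
step 0: (6, 1)  from 6·(1,0) + (0,1)
step 1: (7, 1)  from 1·(6,1) + (1,0)
fundamental: x₁=7, y₁=1  (since 49 − 48·1 = 1)
n=2: (7,1)∘(7,1) = (7·7+48·1·1, 7·1+1·7) = (97,14)
n=3: (97,14)∘(7,1) = (7·97+48·1·14, 7·14+1·97) = (1351,195)

7 1
97 14
1351 195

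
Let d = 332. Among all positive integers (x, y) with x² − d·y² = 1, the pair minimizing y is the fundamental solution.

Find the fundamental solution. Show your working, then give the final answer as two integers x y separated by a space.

√332 → a₀=18, period (4,1,1,8,1,1,4,36); ℓ=8 even so k=7
i=0: a=18 ⇒ p=18, q=1
…
i=3: a=1 ⇒ p=164, q=9
i=4: a=8 ⇒ p=1403, q=77
i=5: a=1 ⇒ p=1567, q=86
i=6: a=1 ⇒ p=2970, q=163
i=7: a=4 ⇒ p=13447, q=738
(x₁, y₁) = (13447, 738);  13447² − 332·738² = 1 ✓

13447 738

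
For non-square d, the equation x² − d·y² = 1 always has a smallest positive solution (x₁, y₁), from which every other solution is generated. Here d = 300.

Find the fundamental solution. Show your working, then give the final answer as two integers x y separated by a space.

[17; 3,8,3,34] for √300; ℓ=4 ⇒ convergent index 3
k=0  a_k=17  p_k/q_k = 17/1
k=1  a_k=3  p_k/q_k = 52/3
k=2  a_k=8  p_k/q_k = 433/25
k=3  a_k=3  p_k/q_k = 1351/78
→ (1351, 78).  Check: 1351²=1825201, 300·78²=1825200, difference 1.

1351 78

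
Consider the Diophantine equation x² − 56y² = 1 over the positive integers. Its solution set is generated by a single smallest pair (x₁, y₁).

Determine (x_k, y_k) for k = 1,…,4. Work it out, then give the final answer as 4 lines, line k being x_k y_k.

15 2
449 60
13455 1798
403201 53880

√56 = [7; 2,14, …], period ℓ=2 (even) → k=1
k=0  a_k=7  p_k/q_k = 7/1
k=1  a_k=2  p_k/q_k = 15/2
→ (15, 2).  Check: 15²=225, 56·2²=224, difference 1.
k=2:  x_2 = 15·15+56·2·2 = 449,  y_2 = 15·2+2·15 = 60
k=3:  x_3 = 15·449+56·2·60 = 13455,  y_3 = 15·60+2·449 = 1798
k=4:  x_4 = 15·13455+56·2·1798 = 403201,  y_4 = 15·1798+2·13455 = 53880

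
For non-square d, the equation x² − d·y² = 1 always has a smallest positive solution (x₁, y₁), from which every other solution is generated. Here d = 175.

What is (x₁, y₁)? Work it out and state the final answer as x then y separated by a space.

2024 153

√175 = [13; 4,2,1,2,4,26, …], period ℓ=6 (even) → k=5
i=0: a=13 ⇒ p=13, q=1
…
i=4: a=2 ⇒ p=463, q=35
i=5: a=4 ⇒ p=2024, q=153
→ (2024, 153).  Check: 2024²=4096576, 175·153²=4096575, difference 1.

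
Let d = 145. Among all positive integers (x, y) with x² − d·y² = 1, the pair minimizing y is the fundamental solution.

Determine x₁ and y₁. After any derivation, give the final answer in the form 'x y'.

289 24

[12; 24] for √145; ℓ=1 ⇒ convergent index 1
step 0: (12, 1)  from 12·(1,0) + (0,1)
step 1: (289, 24)  from 24·(12,1) + (1,0)
(x₁, y₁) = (289, 24);  289² − 145·24² = 1 ✓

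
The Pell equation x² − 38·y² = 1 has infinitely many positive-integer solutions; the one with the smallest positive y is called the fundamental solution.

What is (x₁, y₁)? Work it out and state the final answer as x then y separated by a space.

d=38: √d = [6; 6,12] (ℓ=2, even), read p_1/q_1
step 0: (6, 1)  from 6·(1,0) + (0,1)
step 1: (37, 6)  from 6·(6,1) + (1,0)
→ (37, 6).  Check: 37²=1369, 38·6²=1368, difference 1.

37 6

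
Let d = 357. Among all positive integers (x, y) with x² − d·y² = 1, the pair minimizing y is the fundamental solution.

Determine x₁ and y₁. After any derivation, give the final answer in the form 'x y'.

3401 180

d=357: √d = [18; 1,8,2,8,1,36] (ℓ=6, even), read p_5/q_5
a_0=18:  p_0=18·1+0=18,  q_0=18·0+1=1
a_1=1:  p_1=1·18+1=19,  q_1=1·1+0=1
a_2=8:  p_2=8·19+18=170,  q_2=8·1+1=9
a_3=2:  p_3=2·170+19=359,  q_3=2·9+1=19
a_4=8:  p_4=8·359+170=3042,  q_4=8·19+9=161
a_5=1:  p_5=1·3042+359=3401,  q_5=1·161+19=180
fundamental: x₁=3401, y₁=180  (since 11566801 − 357·32400 = 1)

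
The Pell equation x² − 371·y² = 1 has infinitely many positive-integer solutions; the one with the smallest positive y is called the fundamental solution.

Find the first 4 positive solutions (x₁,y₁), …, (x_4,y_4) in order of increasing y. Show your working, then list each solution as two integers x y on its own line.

1695 88
5746049 298320
19479104415 1011304712
66034158220801 3428322675360

[19; 3,1,4,1,3,38] for √371; ℓ=6 ⇒ convergent index 5
a_0=19:  p_0=19·1+0=19,  q_0=19·0+1=1
…
a_2=1:  p_2=1·58+19=77,  q_2=1·3+1=4
a_3=4:  p_3=4·77+58=366,  q_3=4·4+3=19
a_4=1:  p_4=1·366+77=443,  q_4=1·19+4=23
a_5=3:  p_5=3·443+366=1695,  q_5=3·23+19=88
→ (1695, 88).  Check: 1695²=2873025, 371·88²=2873024, difference 1.
n=2: (1695,88)∘(1695,88) = (1695·1695+371·88·88, 1695·88+88·1695) = (5746049,298320)
n=3: (5746049,298320)∘(1695,88) = (1695·5746049+371·88·298320, 1695·298320+88·5746049) = (19479104415,1011304712)
n=4: (19479104415,1011304712)∘(1695,88) = (1695·19479104415+371·88·1011304712, 1695·1011304712+88·19479104415) = (66034158220801,3428322675360)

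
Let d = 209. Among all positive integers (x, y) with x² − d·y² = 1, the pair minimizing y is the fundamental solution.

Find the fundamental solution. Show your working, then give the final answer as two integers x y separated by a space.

√209 → a₀=14, period (2,5,3,2,3,5,2,28); ℓ=8 even so k=7
step 0: (14, 1)  from 14·(1,0) + (0,1)
step 1: (29, 2)  from 2·(14,1) + (1,0)
step 2: (159, 11)  from 5·(29,2) + (14,1)
…
step 6: (21266, 1471)  from 5·(4019,278) + (1171,81)
step 7: (46551, 3220)  from 2·(21266,1471) + (4019,278)
(x₁, y₁) = (46551, 3220);  46551² − 209·3220² = 1 ✓

46551 3220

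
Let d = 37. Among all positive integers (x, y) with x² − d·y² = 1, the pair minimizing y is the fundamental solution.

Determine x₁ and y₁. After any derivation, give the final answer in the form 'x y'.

√37 → a₀=6, period (12); ℓ=1 odd so k=1
i=0: a=6 ⇒ p=6, q=1
i=1: a=12 ⇒ p=73, q=12
→ (73, 12).  Check: 73²=5329, 37·12²=5328, difference 1.

73 12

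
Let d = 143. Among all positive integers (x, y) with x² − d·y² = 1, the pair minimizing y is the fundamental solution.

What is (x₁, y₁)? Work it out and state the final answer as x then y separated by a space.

12 1

√143 → a₀=11, period (1,22); ℓ=2 even so k=1
k=0  a_k=11  p_k/q_k = 11/1
k=1  a_k=1  p_k/q_k = 12/1
fundamental: x₁=12, y₁=1  (since 144 − 143·1 = 1)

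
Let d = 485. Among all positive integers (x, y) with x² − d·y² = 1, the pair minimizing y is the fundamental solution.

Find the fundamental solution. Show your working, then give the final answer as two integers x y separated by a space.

969 44

√485 = [22; 44, …], period ℓ=1 (odd) → k=1
k=0  a_k=22  p_k/q_k = 22/1
k=1  a_k=44  p_k/q_k = 969/44
(x₁, y₁) = (969, 44);  969² − 485·44² = 1 ✓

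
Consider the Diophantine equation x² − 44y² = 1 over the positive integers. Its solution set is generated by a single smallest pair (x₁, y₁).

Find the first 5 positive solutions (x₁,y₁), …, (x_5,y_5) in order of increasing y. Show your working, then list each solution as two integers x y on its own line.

[6; 1,1,1,2,1,1,1,12] for √44; ℓ=8 ⇒ convergent index 7
a_0=6:  p_0=6·1+0=6,  q_0=6·0+1=1
a_1=1:  p_1=1·6+1=7,  q_1=1·1+0=1
a_2=1:  p_2=1·7+6=13,  q_2=1·1+1=2
…
a_4=2:  p_4=2·20+13=53,  q_4=2·3+2=8
a_5=1:  p_5=1·53+20=73,  q_5=1·8+3=11
a_6=1:  p_6=1·73+53=126,  q_6=1·11+8=19
a_7=1:  p_7=1·126+73=199,  q_7=1·19+11=30
fundamental: x₁=199, y₁=30  (since 39601 − 44·900 = 1)
k=2:  x_2 = 199·199+44·30·30 = 79201,  y_2 = 199·30+30·199 = 11940
k=3:  x_3 = 199·79201+44·30·11940 = 31521799,  y_3 = 199·11940+30·79201 = 4752090
k=4:  x_4 = 199·31521799+44·30·4752090 = 12545596801,  y_4 = 199·4752090+30·31521799 = 1891319880
k=5:  x_5 = 199·12545596801+44·30·1891319880 = 4993116004999,  y_5 = 199·1891319880+30·12545596801 = 752740560150

199 30
79201 11940
31521799 4752090
12545596801 1891319880
4993116004999 752740560150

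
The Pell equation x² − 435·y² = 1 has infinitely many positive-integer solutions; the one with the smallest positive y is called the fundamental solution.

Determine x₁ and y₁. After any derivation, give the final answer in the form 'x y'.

146 7

√435 → a₀=20, period (1,5,1,40); ℓ=4 even so k=3
i=0: a=20 ⇒ p=20, q=1
…
i=2: a=5 ⇒ p=125, q=6
i=3: a=1 ⇒ p=146, q=7
(x₁, y₁) = (146, 7);  146² − 435·7² = 1 ✓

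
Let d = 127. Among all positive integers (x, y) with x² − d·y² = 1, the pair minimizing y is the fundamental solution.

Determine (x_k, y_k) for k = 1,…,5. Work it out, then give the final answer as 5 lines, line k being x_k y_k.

4730624 419775
44757606858751 3971595379200
423462818377139450624 37576248838264821825
4006486743445029115330560001 355518209168531397366758400
37906364688445371364544653008890624 3363645945459311770024609913661375

[11; 3,1,2,2,7,11,7,2,2,1,3,22] for √127; ℓ=12 ⇒ convergent index 11
i=0: a=11 ⇒ p=11, q=1
i=1: a=3 ⇒ p=34, q=3
i=2: a=1 ⇒ p=45, q=4
i=3: a=2 ⇒ p=124, q=11
i=4: a=2 ⇒ p=293, q=26
…
i=6: a=11 ⇒ p=24218, q=2149
i=7: a=7 ⇒ p=171701, q=15236
i=8: a=2 ⇒ p=367620, q=32621
…
i=10: a=1 ⇒ p=1274561, q=113099
i=11: a=3 ⇒ p=4730624, q=419775
fundamental: x₁=4730624, y₁=419775  (since 22378803429376 − 127·176211050625 = 1)
n=2: (4730624,419775)∘(4730624,419775) = (4730624·4730624+127·419775·419775, 4730624·419775+419775·4730624) = (44757606858751,3971595379200)
n=3: (44757606858751,3971595379200)∘(4730624,419775) = (4730624·44757606858751+127·419775·3971595379200, 4730624·3971595379200+419775·44757606858751) = (423462818377139450624,37576248838264821825)
n=4: (423462818377139450624,37576248838264821825)∘(4730624,419775) = (4730624·423462818377139450624+127·419775·37576248838264821825, 4730624·37576248838264821825+419775·423462818377139450624) = (4006486743445029115330560001,355518209168531397366758400)
n=5: (4006486743445029115330560001,355518209168531397366758400)∘(4730624,419775) = (4730624·4006486743445029115330560001+127·419775·355518209168531397366758400, 4730624·355518209168531397366758400+419775·4006486743445029115330560001) = (37906364688445371364544653008890624,3363645945459311770024609913661375)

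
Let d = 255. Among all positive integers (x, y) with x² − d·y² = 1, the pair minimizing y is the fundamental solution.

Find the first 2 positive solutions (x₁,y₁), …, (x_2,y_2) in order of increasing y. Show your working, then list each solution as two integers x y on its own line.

16 1
511 32

√255 = [15; 1,30, …], period ℓ=2 (even) → k=1
i=0: a=15 ⇒ p=15, q=1
i=1: a=1 ⇒ p=16, q=1
→ (16, 1).  Check: 16²=256, 255·1²=255, difference 1.
(x_2, y_2) = (16·16 + 255·1·1, 16·1 + 1·16) = (511, 32)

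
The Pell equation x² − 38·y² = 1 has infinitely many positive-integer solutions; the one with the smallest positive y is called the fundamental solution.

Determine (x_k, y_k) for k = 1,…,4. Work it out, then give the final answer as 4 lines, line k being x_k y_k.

d=38: √d = [6; 6,12] (ℓ=2, even), read p_1/q_1
step 0: (6, 1)  from 6·(1,0) + (0,1)
step 1: (37, 6)  from 6·(6,1) + (1,0)
fundamental: x₁=37, y₁=6  (since 1369 − 38·36 = 1)
(x_2, y_2) = (37·37 + 38·6·6, 37·6 + 6·37) = (2737, 444)
(x_3, y_3) = (37·2737 + 38·6·444, 37·444 + 6·2737) = (202501, 32850)
(x_4, y_4) = (37·202501 + 38·6·32850, 37·32850 + 6·202501) = (14982337, 2430456)

37 6
2737 444
202501 32850
14982337 2430456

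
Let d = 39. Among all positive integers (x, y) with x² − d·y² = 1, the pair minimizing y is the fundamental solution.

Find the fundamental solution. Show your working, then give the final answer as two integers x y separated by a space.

25 4

√39 = [6; 4,12, …], period ℓ=2 (even) → k=1
k=0  a_k=6  p_k/q_k = 6/1
k=1  a_k=4  p_k/q_k = 25/4
fundamental: x₁=25, y₁=4  (since 625 − 39·16 = 1)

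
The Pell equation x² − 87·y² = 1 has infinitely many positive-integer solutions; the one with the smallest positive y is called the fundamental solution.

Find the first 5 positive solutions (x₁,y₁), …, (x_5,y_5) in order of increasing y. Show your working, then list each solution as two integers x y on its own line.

[9; 3,18] for √87; ℓ=2 ⇒ convergent index 1
k=0  a_k=9  p_k/q_k = 9/1
k=1  a_k=3  p_k/q_k = 28/3
→ (28, 3).  Check: 28²=784, 87·3²=783, difference 1.
n=2: (28,3)∘(28,3) = (28·28+87·3·3, 28·3+3·28) = (1567,168)
n=3: (1567,168)∘(28,3) = (28·1567+87·3·168, 28·168+3·1567) = (87724,9405)
n=4: (87724,9405)∘(28,3) = (28·87724+87·3·9405, 28·9405+3·87724) = (4910977,526512)
n=5: (4910977,526512)∘(28,3) = (28·4910977+87·3·526512, 28·526512+3·4910977) = (274926988,29475267)

28 3
1567 168
87724 9405
4910977 526512
274926988 29475267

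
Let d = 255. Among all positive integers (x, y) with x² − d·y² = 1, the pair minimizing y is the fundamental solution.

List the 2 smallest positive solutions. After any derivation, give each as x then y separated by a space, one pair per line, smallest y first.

d=255: √d = [15; 1,30] (ℓ=2, even), read p_1/q_1
a_0=15:  p_0=15·1+0=15,  q_0=15·0+1=1
a_1=1:  p_1=1·15+1=16,  q_1=1·1+0=1
(x₁, y₁) = (16, 1);  16² − 255·1² = 1 ✓
n=2: (16,1)∘(16,1) = (16·16+255·1·1, 16·1+1·16) = (511,32)

16 1
511 32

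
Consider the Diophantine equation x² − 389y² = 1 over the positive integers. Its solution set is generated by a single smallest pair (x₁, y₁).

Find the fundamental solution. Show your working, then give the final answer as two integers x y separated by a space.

√389 → a₀=19, period (1,2,1,1,1,1,2,1,38); ℓ=9 odd so k=17
a_0=19:  p_0=19·1+0=19,  q_0=19·0+1=1
a_1=1:  p_1=1·19+1=20,  q_1=1·1+0=1
a_2=2:  p_2=2·20+19=59,  q_2=2·1+1=3
a_3=1:  p_3=1·59+20=79,  q_3=1·3+1=4
…
a_5=1:  p_5=1·138+79=217,  q_5=1·7+4=11
…
a_7=2:  p_7=2·355+217=927,  q_7=2·18+11=47
a_8=1:  p_8=1·927+355=1282,  q_8=1·47+18=65
a_9=38:  p_9=38·1282+927=49643,  q_9=38·65+47=2517
…
a_11=2:  p_11=2·50925+49643=151493,  q_11=2·2582+2517=7681
…
a_15=1:  p_15=1·556329+353911=910240,  q_15=1·28207+17944=46151
a_16=2:  p_16=2·910240+556329=2376809,  q_16=2·46151+28207=120509
a_17=1:  p_17=1·2376809+910240=3287049,  q_17=1·120509+46151=166660
fundamental: x₁=3287049, y₁=166660  (since 10804691128401 − 389·27775555600 = 1)

3287049 166660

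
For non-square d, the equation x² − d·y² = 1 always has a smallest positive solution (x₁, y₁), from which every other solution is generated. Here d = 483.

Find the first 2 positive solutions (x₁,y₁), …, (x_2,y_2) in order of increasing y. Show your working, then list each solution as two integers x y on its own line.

22 1
967 44

[21; 1,42] for √483; ℓ=2 ⇒ convergent index 1
step 0: (21, 1)  from 21·(1,0) + (0,1)
step 1: (22, 1)  from 1·(21,1) + (1,0)
→ (22, 1).  Check: 22²=484, 483·1²=483, difference 1.
n=2: (22,1)∘(22,1) = (22·22+483·1·1, 22·1+1·22) = (967,44)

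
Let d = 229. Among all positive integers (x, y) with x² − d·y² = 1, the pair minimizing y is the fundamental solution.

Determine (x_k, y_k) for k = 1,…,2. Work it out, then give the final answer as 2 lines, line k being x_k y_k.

[15; 7,1,1,7,30] for √229; ℓ=5 ⇒ convergent index 9
step 0: (15, 1)  from 15·(1,0) + (0,1)
…
step 2: (121, 8)  from 1·(106,7) + (15,1)
…
step 4: (1710, 113)  from 7·(227,15) + (121,8)
step 5: (51527, 3405)  from 30·(1710,113) + (227,15)
step 6: (362399, 23948)  from 7·(51527,3405) + (1710,113)
step 7: (413926, 27353)  from 1·(362399,23948) + (51527,3405)
step 8: (776325, 51301)  from 1·(413926,27353) + (362399,23948)
step 9: (5848201, 386460)  from 7·(776325,51301) + (413926,27353)
→ (5848201, 386460).  Check: 5848201²=34201454936401, 229·386460²=34201454936400, difference 1.
n=2: (5848201,386460)∘(5848201,386460) = (5848201·5848201+229·386460·386460, 5848201·386460+386460·5848201) = (68402909872801,4520191516920)

5848201 386460
68402909872801 4520191516920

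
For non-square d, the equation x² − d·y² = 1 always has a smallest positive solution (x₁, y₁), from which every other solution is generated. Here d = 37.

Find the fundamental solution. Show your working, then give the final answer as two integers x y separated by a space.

√37 = [6; 12, …], period ℓ=1 (odd) → k=1
k=0  a_k=6  p_k/q_k = 6/1
k=1  a_k=12  p_k/q_k = 73/12
(x₁, y₁) = (73, 12);  73² − 37·12² = 1 ✓

73 12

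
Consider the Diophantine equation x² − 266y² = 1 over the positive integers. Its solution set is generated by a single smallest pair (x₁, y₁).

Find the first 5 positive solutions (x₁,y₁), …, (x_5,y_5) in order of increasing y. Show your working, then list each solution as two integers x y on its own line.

√266 = [16; 3,4,3,32, …], period ℓ=4 (even) → k=3
step 0: (16, 1)  from 16·(1,0) + (0,1)
…
step 2: (212, 13)  from 4·(49,3) + (16,1)
step 3: (685, 42)  from 3·(212,13) + (49,3)
(x₁, y₁) = (685, 42);  685² − 266·42² = 1 ✓
(x_2, y_2) = (685·685 + 266·42·42, 685·42 + 42·685) = (938449, 57540)
(x_3, y_3) = (685·938449 + 266·42·57540, 685·57540 + 42·938449) = (1285674445, 78829758)
(x_4, y_4) = (685·1285674445 + 266·42·78829758, 685·78829758 + 42·1285674445) = (1761373051201, 107996710920)
(x_5, y_5) = (685·1761373051201 + 266·42·107996710920, 685·107996710920 + 42·1761373051201) = (2413079794470925, 147955415130642)

685 42
938449 57540
1285674445 78829758
1761373051201 107996710920
2413079794470925 147955415130642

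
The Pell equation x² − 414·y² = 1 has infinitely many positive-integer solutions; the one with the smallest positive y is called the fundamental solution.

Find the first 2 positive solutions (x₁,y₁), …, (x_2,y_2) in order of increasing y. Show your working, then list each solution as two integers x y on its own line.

√414 = [20; 2,1,7,2,7,1,2,40, …], period ℓ=8 (even) → k=7
a_0=20:  p_0=20·1+0=20,  q_0=20·0+1=1
…
a_2=1:  p_2=1·41+20=61,  q_2=1·2+1=3
a_3=7:  p_3=7·61+41=468,  q_3=7·3+2=23
a_4=2:  p_4=2·468+61=997,  q_4=2·23+3=49
a_5=7:  p_5=7·997+468=7447,  q_5=7·49+23=366
a_6=1:  p_6=1·7447+997=8444,  q_6=1·366+49=415
a_7=2:  p_7=2·8444+7447=24335,  q_7=2·415+366=1196
→ (24335, 1196).  Check: 24335²=592192225, 414·1196²=592192224, difference 1.
(24335+1196√414)^2 = 1184384449 + 58209320√414

24335 1196
1184384449 58209320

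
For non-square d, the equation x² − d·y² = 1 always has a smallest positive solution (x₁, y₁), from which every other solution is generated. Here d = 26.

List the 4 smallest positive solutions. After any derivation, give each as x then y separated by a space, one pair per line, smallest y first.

d=26: √d = [5; 10] (ℓ=1, odd), read p_1/q_1
i=0: a=5 ⇒ p=5, q=1
i=1: a=10 ⇒ p=51, q=10
fundamental: x₁=51, y₁=10  (since 2601 − 26·100 = 1)
k=2:  x_2 = 51·51+26·10·10 = 5201,  y_2 = 51·10+10·51 = 1020
k=3:  x_3 = 51·5201+26·10·1020 = 530451,  y_3 = 51·1020+10·5201 = 104030
k=4:  x_4 = 51·530451+26·10·104030 = 54100801,  y_4 = 51·104030+10·530451 = 10610040

51 10
5201 1020
530451 104030
54100801 10610040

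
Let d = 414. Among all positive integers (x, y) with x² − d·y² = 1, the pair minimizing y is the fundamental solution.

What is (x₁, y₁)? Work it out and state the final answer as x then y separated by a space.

d=414: √d = [20; 2,1,7,2,7,1,2,40] (ℓ=8, even), read p_7/q_7
a_0=20:  p_0=20·1+0=20,  q_0=20·0+1=1
a_1=2:  p_1=2·20+1=41,  q_1=2·1+0=2
…
a_3=7:  p_3=7·61+41=468,  q_3=7·3+2=23
a_4=2:  p_4=2·468+61=997,  q_4=2·23+3=49
a_5=7:  p_5=7·997+468=7447,  q_5=7·49+23=366
a_6=1:  p_6=1·7447+997=8444,  q_6=1·366+49=415
a_7=2:  p_7=2·8444+7447=24335,  q_7=2·415+366=1196
fundamental: x₁=24335, y₁=1196  (since 592192225 − 414·1430416 = 1)

24335 1196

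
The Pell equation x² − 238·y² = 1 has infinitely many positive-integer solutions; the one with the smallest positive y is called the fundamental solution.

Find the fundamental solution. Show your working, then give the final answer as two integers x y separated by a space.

d=238: √d = [15; 2,2,1,14,1,2,2,30] (ℓ=8, even), read p_7/q_7
i=0: a=15 ⇒ p=15, q=1
…
i=6: a=2 ⇒ p=4983, q=323
i=7: a=2 ⇒ p=11663, q=756
→ (11663, 756).  Check: 11663²=136025569, 238·756²=136025568, difference 1.

11663 756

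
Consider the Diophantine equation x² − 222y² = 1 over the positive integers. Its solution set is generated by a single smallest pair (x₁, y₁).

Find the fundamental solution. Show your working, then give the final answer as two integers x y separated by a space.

149 10

√222 = [14; 1,8,1,28, …], period ℓ=4 (even) → k=3
i=0: a=14 ⇒ p=14, q=1
…
i=2: a=8 ⇒ p=134, q=9
i=3: a=1 ⇒ p=149, q=10
→ (149, 10).  Check: 149²=22201, 222·10²=22200, difference 1.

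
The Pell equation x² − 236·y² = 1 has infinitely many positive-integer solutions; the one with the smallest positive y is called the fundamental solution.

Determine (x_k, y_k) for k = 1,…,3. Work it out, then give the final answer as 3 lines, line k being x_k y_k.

d=236: √d = [15; 2,1,3,5,1,6,1,5,3,1,2,30] (ℓ=12, even), read p_11/q_11
k=0  a_k=15  p_k/q_k = 15/1
…
k=2  a_k=1  p_k/q_k = 46/3
k=3  a_k=3  p_k/q_k = 169/11
k=4  a_k=5  p_k/q_k = 891/58
k=5  a_k=1  p_k/q_k = 1060/69
…
k=7  a_k=1  p_k/q_k = 8311/541
…
k=9  a_k=3  p_k/q_k = 154729/10072
k=10  a_k=1  p_k/q_k = 203535/13249
k=11  a_k=2  p_k/q_k = 561799/36570
fundamental: x₁=561799, y₁=36570  (since 315618116401 − 236·1337364900 = 1)
n=2: (561799,36570)∘(561799,36570) = (561799·561799+236·36570·36570, 561799·36570+36570·561799) = (631236232801,41089978860)
n=3: (631236232801,41089978860)∘(561799,36570) = (561799·631236232801+236·36570·41089978860, 561799·41089978860+36570·631236232801) = (709255768702176199,46168618067101710)

561799 36570
631236232801 41089978860
709255768702176199 46168618067101710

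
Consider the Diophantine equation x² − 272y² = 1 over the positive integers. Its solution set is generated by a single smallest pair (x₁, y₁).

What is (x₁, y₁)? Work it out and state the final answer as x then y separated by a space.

[16; 2,32] for √272; ℓ=2 ⇒ convergent index 1
a_0=16:  p_0=16·1+0=16,  q_0=16·0+1=1
a_1=2:  p_1=2·16+1=33,  q_1=2·1+0=2
→ (33, 2).  Check: 33²=1089, 272·2²=1088, difference 1.

33 2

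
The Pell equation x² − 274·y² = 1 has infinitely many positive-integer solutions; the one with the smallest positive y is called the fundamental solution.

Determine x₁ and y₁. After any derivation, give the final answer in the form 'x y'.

3959299 239190

[16; 1,1,4,4,1,1,32] for √274; ℓ=7 ⇒ convergent index 13
step 0: (16, 1)  from 16·(1,0) + (0,1)
step 1: (17, 1)  from 1·(16,1) + (1,0)
…
step 3: (149, 9)  from 4·(33,2) + (17,1)
step 4: (629, 38)  from 4·(149,9) + (33,2)
step 5: (778, 47)  from 1·(629,38) + (149,9)
step 6: (1407, 85)  from 1·(778,47) + (629,38)
step 7: (45802, 2767)  from 32·(1407,85) + (778,47)
…
step 10: (419253, 25328)  from 4·(93011,5619) + (47209,2852)
…
step 12: (2189276, 132259)  from 1·(1770023,106931) + (419253,25328)
step 13: (3959299, 239190)  from 1·(2189276,132259) + (1770023,106931)
→ (3959299, 239190).  Check: 3959299²=15676048571401, 274·239190²=15676048571400, difference 1.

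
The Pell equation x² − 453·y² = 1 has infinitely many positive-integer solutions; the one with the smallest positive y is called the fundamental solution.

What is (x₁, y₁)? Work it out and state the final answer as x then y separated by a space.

[21; 3,1,1,10,14,10,1,1,3,42] for √453; ℓ=10 ⇒ convergent index 9
k=0  a_k=21  p_k/q_k = 21/1
k=1  a_k=3  p_k/q_k = 64/3
k=2  a_k=1  p_k/q_k = 85/4
k=3  a_k=1  p_k/q_k = 149/7
k=4  a_k=10  p_k/q_k = 1575/74
k=5  a_k=14  p_k/q_k = 22199/1043
k=6  a_k=10  p_k/q_k = 223565/10504
…
k=8  a_k=1  p_k/q_k = 469329/22051
k=9  a_k=3  p_k/q_k = 1653751/77700
(x₁, y₁) = (1653751, 77700);  1653751² − 453·77700² = 1 ✓

1653751 77700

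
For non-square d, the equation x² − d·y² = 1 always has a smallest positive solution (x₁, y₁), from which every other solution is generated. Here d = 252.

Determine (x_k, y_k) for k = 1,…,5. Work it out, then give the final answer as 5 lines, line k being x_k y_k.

√252 = [15; 1,6,1,30, …], period ℓ=4 (even) → k=3
step 0: (15, 1)  from 15·(1,0) + (0,1)
…
step 2: (111, 7)  from 6·(16,1) + (15,1)
step 3: (127, 8)  from 1·(111,7) + (16,1)
fundamental: x₁=127, y₁=8  (since 16129 − 252·64 = 1)
n=2: (127,8)∘(127,8) = (127·127+252·8·8, 127·8+8·127) = (32257,2032)
n=3: (32257,2032)∘(127,8) = (127·32257+252·8·2032, 127·2032+8·32257) = (8193151,516120)
n=4: (8193151,516120)∘(127,8) = (127·8193151+252·8·516120, 127·516120+8·8193151) = (2081028097,131092448)
n=5: (2081028097,131092448)∘(127,8) = (127·2081028097+252·8·131092448, 127·131092448+8·2081028097) = (528572943487,33296965672)

127 8
32257 2032
8193151 516120
2081028097 131092448
528572943487 33296965672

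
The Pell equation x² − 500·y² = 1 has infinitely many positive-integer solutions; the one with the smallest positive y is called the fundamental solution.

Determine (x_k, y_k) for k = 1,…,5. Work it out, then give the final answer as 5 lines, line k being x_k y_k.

[22; 2,1,3,2,1,…,1,2,44] for √500; ℓ=14 ⇒ convergent index 13
a_0=22:  p_0=22·1+0=22,  q_0=22·0+1=1
a_1=2:  p_1=2·22+1=45,  q_1=2·1+0=2
…
a_4=2:  p_4=2·246+67=559,  q_4=2·11+3=25
a_5=1:  p_5=1·559+246=805,  q_5=1·25+11=36
…
a_7=10:  p_7=10·1364+805=14445,  q_7=10·61+36=646
a_8=1:  p_8=1·14445+1364=15809,  q_8=1·646+61=707
a_9=1:  p_9=1·15809+14445=30254,  q_9=1·707+646=1353
a_10=2:  p_10=2·30254+15809=76317,  q_10=2·1353+707=3413
a_11=3:  p_11=3·76317+30254=259205,  q_11=3·3413+1353=11592
a_12=1:  p_12=1·259205+76317=335522,  q_12=1·11592+3413=15005
a_13=2:  p_13=2·335522+259205=930249,  q_13=2·15005+11592=41602
fundamental: x₁=930249, y₁=41602  (since 865363202001 − 500·1730726404 = 1)
k=2:  x_2 = 930249·930249+500·41602·41602 = 1730726404001,  y_2 = 930249·41602+41602·930249 = 77400437796
k=3:  x_3 = 930249·1730726404001+500·41602·77400437796 = 3220013013190122249,  y_3 = 930249·77400437796+41602·1730726404001 = 144003359718540806
k=4:  x_4 = 930249·3220013013190122249+500·41602·144003359718540806 = 5990827771012465337616001,  y_4 = 930249·144003359718540806+41602·3220013013190122249 = 267917962749548332043592
k=5:  x_5 = 930249·5990827771012465337616001+500·41602·267917962749548332043592 = 11145923086309929722690704506249,  y_5 = 930249·267917962749548332043592+41602·5990827771012465337616001 = 498460833859465169310720288010

930249 41602
1730726404001 77400437796
3220013013190122249 144003359718540806
5990827771012465337616001 267917962749548332043592
11145923086309929722690704506249 498460833859465169310720288010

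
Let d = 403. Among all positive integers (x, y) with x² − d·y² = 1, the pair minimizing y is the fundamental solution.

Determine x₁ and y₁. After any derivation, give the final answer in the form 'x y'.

[20; 13,2,1,3,1,3,1,2,13,40] for √403; ℓ=10 ⇒ convergent index 9
a_0=20:  p_0=20·1+0=20,  q_0=20·0+1=1
a_1=13:  p_1=13·20+1=261,  q_1=13·1+0=13
…
a_6=3:  p_6=3·3754+2951=14213,  q_6=3·187+147=708
…
a_8=2:  p_8=2·17967+14213=50147,  q_8=2·895+708=2498
a_9=13:  p_9=13·50147+17967=669878,  q_9=13·2498+895=33369
(x₁, y₁) = (669878, 33369);  669878² − 403·33369² = 1 ✓

669878 33369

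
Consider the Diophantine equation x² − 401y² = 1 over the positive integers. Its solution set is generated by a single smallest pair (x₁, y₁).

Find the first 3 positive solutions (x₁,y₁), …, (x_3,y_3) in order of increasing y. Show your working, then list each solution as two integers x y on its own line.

801 40
1283201 64080
2055687201 102656120

d=401: √d = [20; 40] (ℓ=1, odd), read p_1/q_1
i=0: a=20 ⇒ p=20, q=1
i=1: a=40 ⇒ p=801, q=40
(x₁, y₁) = (801, 40);  801² − 401·40² = 1 ✓
k=2:  x_2 = 801·801+401·40·40 = 1283201,  y_2 = 801·40+40·801 = 64080
k=3:  x_3 = 801·1283201+401·40·64080 = 2055687201,  y_3 = 801·64080+40·1283201 = 102656120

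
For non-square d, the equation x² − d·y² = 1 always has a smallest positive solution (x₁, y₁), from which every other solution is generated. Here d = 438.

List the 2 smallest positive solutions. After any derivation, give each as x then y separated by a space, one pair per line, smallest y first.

[20; 1,12,1,40] for √438; ℓ=4 ⇒ convergent index 3
i=0: a=20 ⇒ p=20, q=1
i=1: a=1 ⇒ p=21, q=1
i=2: a=12 ⇒ p=272, q=13
i=3: a=1 ⇒ p=293, q=14
→ (293, 14).  Check: 293²=85849, 438·14²=85848, difference 1.
n=2: (293,14)∘(293,14) = (293·293+438·14·14, 293·14+14·293) = (171697,8204)

293 14
171697 8204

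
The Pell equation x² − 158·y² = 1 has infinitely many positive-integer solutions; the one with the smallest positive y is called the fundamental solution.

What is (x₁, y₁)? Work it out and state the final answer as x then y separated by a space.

[12; 1,1,3,12,3,1,1,24] for √158; ℓ=8 ⇒ convergent index 7
step 0: (12, 1)  from 12·(1,0) + (0,1)
step 1: (13, 1)  from 1·(12,1) + (1,0)
…
step 6: (4412, 351)  from 1·(3331,265) + (1081,86)
step 7: (7743, 616)  from 1·(4412,351) + (3331,265)
→ (7743, 616).  Check: 7743²=59954049, 158·616²=59954048, difference 1.

7743 616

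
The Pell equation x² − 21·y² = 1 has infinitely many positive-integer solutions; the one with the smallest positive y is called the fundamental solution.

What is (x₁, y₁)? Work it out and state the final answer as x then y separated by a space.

55 12

√21 = [4; 1,1,2,1,1,8, …], period ℓ=6 (even) → k=5
k=0  a_k=4  p_k/q_k = 4/1
k=1  a_k=1  p_k/q_k = 5/1
k=2  a_k=1  p_k/q_k = 9/2
k=3  a_k=2  p_k/q_k = 23/5
k=4  a_k=1  p_k/q_k = 32/7
k=5  a_k=1  p_k/q_k = 55/12
→ (55, 12).  Check: 55²=3025, 21·12²=3024, difference 1.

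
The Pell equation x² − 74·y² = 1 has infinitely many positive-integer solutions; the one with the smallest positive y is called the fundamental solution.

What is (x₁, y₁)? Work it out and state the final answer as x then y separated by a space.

3699 430

[8; 1,1,1,1,16] for √74; ℓ=5 ⇒ convergent index 9
i=0: a=8 ⇒ p=8, q=1
i=1: a=1 ⇒ p=9, q=1
i=2: a=1 ⇒ p=17, q=2
i=3: a=1 ⇒ p=26, q=3
i=4: a=1 ⇒ p=43, q=5
i=5: a=16 ⇒ p=714, q=83
i=6: a=1 ⇒ p=757, q=88
i=7: a=1 ⇒ p=1471, q=171
i=8: a=1 ⇒ p=2228, q=259
i=9: a=1 ⇒ p=3699, q=430
(x₁, y₁) = (3699, 430);  3699² − 74·430² = 1 ✓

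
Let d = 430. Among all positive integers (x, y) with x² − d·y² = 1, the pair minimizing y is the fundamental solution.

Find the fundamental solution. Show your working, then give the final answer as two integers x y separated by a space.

2862251 138030

√430 = [20; 1,2,1,3,1,…,2,1,40, …], period ℓ=14 (even) → k=13
i=0: a=20 ⇒ p=20, q=1
…
i=6: a=6 ⇒ p=2675, q=129
i=7: a=8 ⇒ p=21794, q=1051
i=8: a=6 ⇒ p=133439, q=6435
…
i=10: a=3 ⇒ p=599138, q=28893
i=11: a=1 ⇒ p=754371, q=36379
i=12: a=2 ⇒ p=2107880, q=101651
i=13: a=1 ⇒ p=2862251, q=138030
→ (2862251, 138030).  Check: 2862251²=8192480787001, 430·138030²=8192480787000, difference 1.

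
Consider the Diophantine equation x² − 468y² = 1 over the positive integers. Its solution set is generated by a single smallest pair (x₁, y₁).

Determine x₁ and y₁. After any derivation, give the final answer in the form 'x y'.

√468 → a₀=21, period (1,1,1,2,1,1,1,42); ℓ=8 even so k=7
k=0  a_k=21  p_k/q_k = 21/1
…
k=2  a_k=1  p_k/q_k = 43/2
k=3  a_k=1  p_k/q_k = 65/3
k=4  a_k=2  p_k/q_k = 173/8
…
k=6  a_k=1  p_k/q_k = 411/19
k=7  a_k=1  p_k/q_k = 649/30
(x₁, y₁) = (649, 30);  649² − 468·30² = 1 ✓

649 30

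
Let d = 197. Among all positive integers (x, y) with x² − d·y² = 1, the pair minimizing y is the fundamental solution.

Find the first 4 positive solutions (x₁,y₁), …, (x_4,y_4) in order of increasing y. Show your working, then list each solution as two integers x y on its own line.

393 28
308897 22008
242792649 17298260
190834713217 13596410352

[14; 28] for √197; ℓ=1 ⇒ convergent index 1
step 0: (14, 1)  from 14·(1,0) + (0,1)
step 1: (393, 28)  from 28·(14,1) + (1,0)
→ (393, 28).  Check: 393²=154449, 197·28²=154448, difference 1.
k=2:  x_2 = 393·393+197·28·28 = 308897,  y_2 = 393·28+28·393 = 22008
k=3:  x_3 = 393·308897+197·28·22008 = 242792649,  y_3 = 393·22008+28·308897 = 17298260
k=4:  x_4 = 393·242792649+197·28·17298260 = 190834713217,  y_4 = 393·17298260+28·242792649 = 13596410352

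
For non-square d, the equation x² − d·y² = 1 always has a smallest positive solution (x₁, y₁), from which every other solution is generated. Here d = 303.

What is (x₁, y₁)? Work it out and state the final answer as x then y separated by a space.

2524 145

√303 = [17; 2,2,5,2,2,34, …], period ℓ=6 (even) → k=5
i=0: a=17 ⇒ p=17, q=1
…
i=2: a=2 ⇒ p=87, q=5
i=3: a=5 ⇒ p=470, q=27
i=4: a=2 ⇒ p=1027, q=59
i=5: a=2 ⇒ p=2524, q=145
→ (2524, 145).  Check: 2524²=6370576, 303·145²=6370575, difference 1.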